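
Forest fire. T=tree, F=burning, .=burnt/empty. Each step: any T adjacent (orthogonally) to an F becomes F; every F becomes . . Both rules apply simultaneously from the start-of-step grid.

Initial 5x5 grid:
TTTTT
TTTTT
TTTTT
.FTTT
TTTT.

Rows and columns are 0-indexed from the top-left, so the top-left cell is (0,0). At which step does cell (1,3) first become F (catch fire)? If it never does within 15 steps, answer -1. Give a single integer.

Step 1: cell (1,3)='T' (+3 fires, +1 burnt)
Step 2: cell (1,3)='T' (+6 fires, +3 burnt)
Step 3: cell (1,3)='T' (+6 fires, +6 burnt)
Step 4: cell (1,3)='F' (+4 fires, +6 burnt)
  -> target ignites at step 4
Step 5: cell (1,3)='.' (+2 fires, +4 burnt)
Step 6: cell (1,3)='.' (+1 fires, +2 burnt)
Step 7: cell (1,3)='.' (+0 fires, +1 burnt)
  fire out at step 7

4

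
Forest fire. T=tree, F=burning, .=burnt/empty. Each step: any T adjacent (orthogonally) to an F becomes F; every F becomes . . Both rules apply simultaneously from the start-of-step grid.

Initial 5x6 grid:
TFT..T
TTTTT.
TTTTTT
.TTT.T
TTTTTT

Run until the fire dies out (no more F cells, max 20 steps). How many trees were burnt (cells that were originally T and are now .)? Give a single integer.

Answer: 23

Derivation:
Step 1: +3 fires, +1 burnt (F count now 3)
Step 2: +3 fires, +3 burnt (F count now 3)
Step 3: +4 fires, +3 burnt (F count now 4)
Step 4: +4 fires, +4 burnt (F count now 4)
Step 5: +4 fires, +4 burnt (F count now 4)
Step 6: +2 fires, +4 burnt (F count now 2)
Step 7: +2 fires, +2 burnt (F count now 2)
Step 8: +1 fires, +2 burnt (F count now 1)
Step 9: +0 fires, +1 burnt (F count now 0)
Fire out after step 9
Initially T: 24, now '.': 29
Total burnt (originally-T cells now '.'): 23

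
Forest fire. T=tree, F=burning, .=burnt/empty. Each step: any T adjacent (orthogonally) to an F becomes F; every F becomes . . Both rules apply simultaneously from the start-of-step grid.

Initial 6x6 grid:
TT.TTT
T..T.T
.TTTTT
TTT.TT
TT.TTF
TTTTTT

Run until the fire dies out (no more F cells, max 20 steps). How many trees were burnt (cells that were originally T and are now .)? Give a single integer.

Answer: 25

Derivation:
Step 1: +3 fires, +1 burnt (F count now 3)
Step 2: +4 fires, +3 burnt (F count now 4)
Step 3: +3 fires, +4 burnt (F count now 3)
Step 4: +3 fires, +3 burnt (F count now 3)
Step 5: +4 fires, +3 burnt (F count now 4)
Step 6: +5 fires, +4 burnt (F count now 5)
Step 7: +2 fires, +5 burnt (F count now 2)
Step 8: +1 fires, +2 burnt (F count now 1)
Step 9: +0 fires, +1 burnt (F count now 0)
Fire out after step 9
Initially T: 28, now '.': 33
Total burnt (originally-T cells now '.'): 25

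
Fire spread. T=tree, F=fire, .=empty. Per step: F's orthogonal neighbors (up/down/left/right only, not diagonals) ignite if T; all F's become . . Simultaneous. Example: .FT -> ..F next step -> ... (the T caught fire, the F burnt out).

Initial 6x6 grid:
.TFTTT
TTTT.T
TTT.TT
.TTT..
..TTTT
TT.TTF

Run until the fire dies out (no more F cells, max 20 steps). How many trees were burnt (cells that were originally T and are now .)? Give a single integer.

Answer: 23

Derivation:
Step 1: +5 fires, +2 burnt (F count now 5)
Step 2: +6 fires, +5 burnt (F count now 6)
Step 3: +5 fires, +6 burnt (F count now 5)
Step 4: +5 fires, +5 burnt (F count now 5)
Step 5: +1 fires, +5 burnt (F count now 1)
Step 6: +1 fires, +1 burnt (F count now 1)
Step 7: +0 fires, +1 burnt (F count now 0)
Fire out after step 7
Initially T: 25, now '.': 34
Total burnt (originally-T cells now '.'): 23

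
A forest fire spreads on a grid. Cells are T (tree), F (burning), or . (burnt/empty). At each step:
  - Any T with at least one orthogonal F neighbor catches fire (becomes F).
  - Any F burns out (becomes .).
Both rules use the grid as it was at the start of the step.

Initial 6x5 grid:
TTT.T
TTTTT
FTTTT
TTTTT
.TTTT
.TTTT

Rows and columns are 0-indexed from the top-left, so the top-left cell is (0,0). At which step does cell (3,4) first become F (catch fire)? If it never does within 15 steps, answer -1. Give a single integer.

Step 1: cell (3,4)='T' (+3 fires, +1 burnt)
Step 2: cell (3,4)='T' (+4 fires, +3 burnt)
Step 3: cell (3,4)='T' (+5 fires, +4 burnt)
Step 4: cell (3,4)='T' (+6 fires, +5 burnt)
Step 5: cell (3,4)='F' (+4 fires, +6 burnt)
  -> target ignites at step 5
Step 6: cell (3,4)='.' (+3 fires, +4 burnt)
Step 7: cell (3,4)='.' (+1 fires, +3 burnt)
Step 8: cell (3,4)='.' (+0 fires, +1 burnt)
  fire out at step 8

5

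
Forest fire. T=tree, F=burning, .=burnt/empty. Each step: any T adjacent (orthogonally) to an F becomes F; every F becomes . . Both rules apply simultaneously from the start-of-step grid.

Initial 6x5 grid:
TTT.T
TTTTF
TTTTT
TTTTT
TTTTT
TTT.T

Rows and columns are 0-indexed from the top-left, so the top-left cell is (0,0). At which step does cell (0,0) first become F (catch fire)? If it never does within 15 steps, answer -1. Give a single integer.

Step 1: cell (0,0)='T' (+3 fires, +1 burnt)
Step 2: cell (0,0)='T' (+3 fires, +3 burnt)
Step 3: cell (0,0)='T' (+5 fires, +3 burnt)
Step 4: cell (0,0)='T' (+6 fires, +5 burnt)
Step 5: cell (0,0)='F' (+4 fires, +6 burnt)
  -> target ignites at step 5
Step 6: cell (0,0)='.' (+3 fires, +4 burnt)
Step 7: cell (0,0)='.' (+2 fires, +3 burnt)
Step 8: cell (0,0)='.' (+1 fires, +2 burnt)
Step 9: cell (0,0)='.' (+0 fires, +1 burnt)
  fire out at step 9

5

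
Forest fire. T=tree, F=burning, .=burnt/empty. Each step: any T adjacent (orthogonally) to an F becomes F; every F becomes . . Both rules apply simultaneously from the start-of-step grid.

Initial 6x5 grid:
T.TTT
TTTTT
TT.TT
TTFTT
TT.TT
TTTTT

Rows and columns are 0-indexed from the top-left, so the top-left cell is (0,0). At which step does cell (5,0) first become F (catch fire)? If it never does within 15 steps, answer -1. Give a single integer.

Step 1: cell (5,0)='T' (+2 fires, +1 burnt)
Step 2: cell (5,0)='T' (+6 fires, +2 burnt)
Step 3: cell (5,0)='T' (+8 fires, +6 burnt)
Step 4: cell (5,0)='F' (+7 fires, +8 burnt)
  -> target ignites at step 4
Step 5: cell (5,0)='.' (+3 fires, +7 burnt)
Step 6: cell (5,0)='.' (+0 fires, +3 burnt)
  fire out at step 6

4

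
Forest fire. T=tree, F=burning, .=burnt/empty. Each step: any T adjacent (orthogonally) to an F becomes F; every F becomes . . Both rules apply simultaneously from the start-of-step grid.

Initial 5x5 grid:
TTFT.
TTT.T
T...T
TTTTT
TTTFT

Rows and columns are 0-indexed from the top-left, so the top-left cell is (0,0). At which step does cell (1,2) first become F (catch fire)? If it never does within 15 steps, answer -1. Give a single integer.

Step 1: cell (1,2)='F' (+6 fires, +2 burnt)
  -> target ignites at step 1
Step 2: cell (1,2)='.' (+5 fires, +6 burnt)
Step 3: cell (1,2)='.' (+4 fires, +5 burnt)
Step 4: cell (1,2)='.' (+3 fires, +4 burnt)
Step 5: cell (1,2)='.' (+0 fires, +3 burnt)
  fire out at step 5

1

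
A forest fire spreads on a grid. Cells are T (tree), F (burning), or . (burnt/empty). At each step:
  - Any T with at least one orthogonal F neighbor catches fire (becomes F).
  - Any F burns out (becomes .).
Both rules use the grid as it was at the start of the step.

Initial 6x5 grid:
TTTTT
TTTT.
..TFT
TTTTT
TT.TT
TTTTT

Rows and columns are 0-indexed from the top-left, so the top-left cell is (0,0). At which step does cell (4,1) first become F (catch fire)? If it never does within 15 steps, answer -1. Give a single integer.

Step 1: cell (4,1)='T' (+4 fires, +1 burnt)
Step 2: cell (4,1)='T' (+5 fires, +4 burnt)
Step 3: cell (4,1)='T' (+6 fires, +5 burnt)
Step 4: cell (4,1)='F' (+6 fires, +6 burnt)
  -> target ignites at step 4
Step 5: cell (4,1)='.' (+3 fires, +6 burnt)
Step 6: cell (4,1)='.' (+1 fires, +3 burnt)
Step 7: cell (4,1)='.' (+0 fires, +1 burnt)
  fire out at step 7

4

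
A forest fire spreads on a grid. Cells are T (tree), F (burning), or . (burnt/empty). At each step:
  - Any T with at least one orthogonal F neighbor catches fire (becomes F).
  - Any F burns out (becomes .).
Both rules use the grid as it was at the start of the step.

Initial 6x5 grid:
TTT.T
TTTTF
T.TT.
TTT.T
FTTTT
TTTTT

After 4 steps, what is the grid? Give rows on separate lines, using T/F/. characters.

Step 1: 5 trees catch fire, 2 burn out
  TTT.F
  TTTF.
  T.TT.
  FTT.T
  .FTTT
  FTTTT
Step 2: 6 trees catch fire, 5 burn out
  TTT..
  TTF..
  F.TF.
  .FT.T
  ..FTT
  .FTTT
Step 3: 7 trees catch fire, 6 burn out
  TTF..
  FF...
  ..F..
  ..F.T
  ...FT
  ..FTT
Step 4: 4 trees catch fire, 7 burn out
  FF...
  .....
  .....
  ....T
  ....F
  ...FT

FF...
.....
.....
....T
....F
...FT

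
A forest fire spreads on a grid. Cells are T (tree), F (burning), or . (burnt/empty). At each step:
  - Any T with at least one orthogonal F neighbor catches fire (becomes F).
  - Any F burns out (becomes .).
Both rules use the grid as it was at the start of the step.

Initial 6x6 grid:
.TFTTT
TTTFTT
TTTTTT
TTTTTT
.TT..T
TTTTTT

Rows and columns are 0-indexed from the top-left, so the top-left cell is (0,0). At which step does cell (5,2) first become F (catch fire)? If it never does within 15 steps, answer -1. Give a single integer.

Step 1: cell (5,2)='T' (+5 fires, +2 burnt)
Step 2: cell (5,2)='T' (+6 fires, +5 burnt)
Step 3: cell (5,2)='T' (+6 fires, +6 burnt)
Step 4: cell (5,2)='T' (+4 fires, +6 burnt)
Step 5: cell (5,2)='F' (+4 fires, +4 burnt)
  -> target ignites at step 5
Step 6: cell (5,2)='.' (+3 fires, +4 burnt)
Step 7: cell (5,2)='.' (+2 fires, +3 burnt)
Step 8: cell (5,2)='.' (+0 fires, +2 burnt)
  fire out at step 8

5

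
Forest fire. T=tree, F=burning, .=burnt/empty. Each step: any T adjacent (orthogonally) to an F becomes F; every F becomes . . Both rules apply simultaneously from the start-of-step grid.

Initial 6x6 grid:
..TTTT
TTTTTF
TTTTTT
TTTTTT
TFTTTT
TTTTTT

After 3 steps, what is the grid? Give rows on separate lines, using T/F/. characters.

Step 1: 7 trees catch fire, 2 burn out
  ..TTTF
  TTTTF.
  TTTTTF
  TFTTTT
  F.FTTT
  TFTTTT
Step 2: 10 trees catch fire, 7 burn out
  ..TTF.
  TTTF..
  TFTTF.
  F.FTTF
  ...FTT
  F.FTTT
Step 3: 11 trees catch fire, 10 burn out
  ..TF..
  TFF...
  F.FF..
  ...FF.
  ....FF
  ...FTT

..TF..
TFF...
F.FF..
...FF.
....FF
...FTT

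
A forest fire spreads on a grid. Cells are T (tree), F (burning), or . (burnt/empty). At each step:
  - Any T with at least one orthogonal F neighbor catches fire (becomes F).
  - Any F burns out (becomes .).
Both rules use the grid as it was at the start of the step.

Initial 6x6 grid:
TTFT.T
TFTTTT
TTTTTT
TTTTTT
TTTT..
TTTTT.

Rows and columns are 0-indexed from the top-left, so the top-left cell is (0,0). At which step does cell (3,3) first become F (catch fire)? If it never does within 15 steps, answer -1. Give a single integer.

Step 1: cell (3,3)='T' (+5 fires, +2 burnt)
Step 2: cell (3,3)='T' (+5 fires, +5 burnt)
Step 3: cell (3,3)='T' (+5 fires, +5 burnt)
Step 4: cell (3,3)='F' (+6 fires, +5 burnt)
  -> target ignites at step 4
Step 5: cell (3,3)='.' (+6 fires, +6 burnt)
Step 6: cell (3,3)='.' (+2 fires, +6 burnt)
Step 7: cell (3,3)='.' (+1 fires, +2 burnt)
Step 8: cell (3,3)='.' (+0 fires, +1 burnt)
  fire out at step 8

4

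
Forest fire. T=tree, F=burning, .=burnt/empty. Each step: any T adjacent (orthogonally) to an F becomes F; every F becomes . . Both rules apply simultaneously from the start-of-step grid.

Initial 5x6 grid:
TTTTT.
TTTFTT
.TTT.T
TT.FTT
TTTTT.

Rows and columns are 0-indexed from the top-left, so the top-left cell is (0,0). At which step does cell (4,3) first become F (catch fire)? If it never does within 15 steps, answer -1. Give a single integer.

Step 1: cell (4,3)='F' (+6 fires, +2 burnt)
  -> target ignites at step 1
Step 2: cell (4,3)='.' (+8 fires, +6 burnt)
Step 3: cell (4,3)='.' (+5 fires, +8 burnt)
Step 4: cell (4,3)='.' (+3 fires, +5 burnt)
Step 5: cell (4,3)='.' (+1 fires, +3 burnt)
Step 6: cell (4,3)='.' (+0 fires, +1 burnt)
  fire out at step 6

1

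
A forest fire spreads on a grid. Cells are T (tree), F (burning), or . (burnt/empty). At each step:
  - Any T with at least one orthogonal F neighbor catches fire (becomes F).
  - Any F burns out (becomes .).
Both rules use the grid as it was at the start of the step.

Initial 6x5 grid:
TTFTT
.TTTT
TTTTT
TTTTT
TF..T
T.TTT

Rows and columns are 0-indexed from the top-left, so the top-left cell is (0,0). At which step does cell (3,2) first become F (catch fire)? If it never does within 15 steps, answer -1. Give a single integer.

Step 1: cell (3,2)='T' (+5 fires, +2 burnt)
Step 2: cell (3,2)='F' (+9 fires, +5 burnt)
  -> target ignites at step 2
Step 3: cell (3,2)='.' (+4 fires, +9 burnt)
Step 4: cell (3,2)='.' (+2 fires, +4 burnt)
Step 5: cell (3,2)='.' (+1 fires, +2 burnt)
Step 6: cell (3,2)='.' (+1 fires, +1 burnt)
Step 7: cell (3,2)='.' (+1 fires, +1 burnt)
Step 8: cell (3,2)='.' (+1 fires, +1 burnt)
Step 9: cell (3,2)='.' (+0 fires, +1 burnt)
  fire out at step 9

2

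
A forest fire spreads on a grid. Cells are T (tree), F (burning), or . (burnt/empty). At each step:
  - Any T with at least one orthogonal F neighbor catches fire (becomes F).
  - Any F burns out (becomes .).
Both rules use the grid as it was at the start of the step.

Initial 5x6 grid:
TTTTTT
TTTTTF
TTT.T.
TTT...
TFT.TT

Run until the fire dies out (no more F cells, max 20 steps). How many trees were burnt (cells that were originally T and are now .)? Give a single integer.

Answer: 20

Derivation:
Step 1: +5 fires, +2 burnt (F count now 5)
Step 2: +6 fires, +5 burnt (F count now 6)
Step 3: +5 fires, +6 burnt (F count now 5)
Step 4: +3 fires, +5 burnt (F count now 3)
Step 5: +1 fires, +3 burnt (F count now 1)
Step 6: +0 fires, +1 burnt (F count now 0)
Fire out after step 6
Initially T: 22, now '.': 28
Total burnt (originally-T cells now '.'): 20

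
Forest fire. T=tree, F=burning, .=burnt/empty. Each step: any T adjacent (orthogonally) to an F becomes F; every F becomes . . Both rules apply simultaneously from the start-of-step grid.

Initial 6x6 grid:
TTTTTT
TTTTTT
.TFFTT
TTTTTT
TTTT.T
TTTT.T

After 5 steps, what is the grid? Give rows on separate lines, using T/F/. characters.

Step 1: 6 trees catch fire, 2 burn out
  TTTTTT
  TTFFTT
  .F..FT
  TTFFTT
  TTTT.T
  TTTT.T
Step 2: 9 trees catch fire, 6 burn out
  TTFFTT
  TF..FT
  .....F
  TF..FT
  TTFF.T
  TTTT.T
Step 3: 9 trees catch fire, 9 burn out
  TF..FT
  F....F
  ......
  F....F
  TF...T
  TTFF.T
Step 4: 5 trees catch fire, 9 burn out
  F....F
  ......
  ......
  ......
  F....F
  TF...T
Step 5: 2 trees catch fire, 5 burn out
  ......
  ......
  ......
  ......
  ......
  F....F

......
......
......
......
......
F....F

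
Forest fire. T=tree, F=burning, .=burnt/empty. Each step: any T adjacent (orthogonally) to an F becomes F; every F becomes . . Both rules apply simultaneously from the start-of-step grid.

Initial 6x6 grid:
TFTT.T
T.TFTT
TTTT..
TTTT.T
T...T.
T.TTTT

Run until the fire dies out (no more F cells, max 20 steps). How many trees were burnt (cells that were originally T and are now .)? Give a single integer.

Step 1: +6 fires, +2 burnt (F count now 6)
Step 2: +4 fires, +6 burnt (F count now 4)
Step 3: +4 fires, +4 burnt (F count now 4)
Step 4: +2 fires, +4 burnt (F count now 2)
Step 5: +1 fires, +2 burnt (F count now 1)
Step 6: +1 fires, +1 burnt (F count now 1)
Step 7: +0 fires, +1 burnt (F count now 0)
Fire out after step 7
Initially T: 24, now '.': 30
Total burnt (originally-T cells now '.'): 18

Answer: 18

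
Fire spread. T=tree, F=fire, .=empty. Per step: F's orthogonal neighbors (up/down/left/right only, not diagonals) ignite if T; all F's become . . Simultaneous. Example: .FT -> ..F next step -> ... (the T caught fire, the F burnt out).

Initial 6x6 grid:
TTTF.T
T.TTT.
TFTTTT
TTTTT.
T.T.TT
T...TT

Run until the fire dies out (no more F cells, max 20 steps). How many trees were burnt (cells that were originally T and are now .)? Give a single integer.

Answer: 24

Derivation:
Step 1: +5 fires, +2 burnt (F count now 5)
Step 2: +7 fires, +5 burnt (F count now 7)
Step 3: +5 fires, +7 burnt (F count now 5)
Step 4: +3 fires, +5 burnt (F count now 3)
Step 5: +1 fires, +3 burnt (F count now 1)
Step 6: +2 fires, +1 burnt (F count now 2)
Step 7: +1 fires, +2 burnt (F count now 1)
Step 8: +0 fires, +1 burnt (F count now 0)
Fire out after step 8
Initially T: 25, now '.': 35
Total burnt (originally-T cells now '.'): 24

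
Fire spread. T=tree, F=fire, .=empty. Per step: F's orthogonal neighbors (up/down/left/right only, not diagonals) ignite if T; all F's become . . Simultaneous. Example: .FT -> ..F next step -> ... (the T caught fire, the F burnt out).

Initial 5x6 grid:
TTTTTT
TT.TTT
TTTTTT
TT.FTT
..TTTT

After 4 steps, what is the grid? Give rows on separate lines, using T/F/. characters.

Step 1: 3 trees catch fire, 1 burn out
  TTTTTT
  TT.TTT
  TTTFTT
  TT..FT
  ..TFTT
Step 2: 6 trees catch fire, 3 burn out
  TTTTTT
  TT.FTT
  TTF.FT
  TT...F
  ..F.FT
Step 3: 5 trees catch fire, 6 burn out
  TTTFTT
  TT..FT
  TF...F
  TT....
  .....F
Step 4: 6 trees catch fire, 5 burn out
  TTF.FT
  TF...F
  F.....
  TF....
  ......

TTF.FT
TF...F
F.....
TF....
......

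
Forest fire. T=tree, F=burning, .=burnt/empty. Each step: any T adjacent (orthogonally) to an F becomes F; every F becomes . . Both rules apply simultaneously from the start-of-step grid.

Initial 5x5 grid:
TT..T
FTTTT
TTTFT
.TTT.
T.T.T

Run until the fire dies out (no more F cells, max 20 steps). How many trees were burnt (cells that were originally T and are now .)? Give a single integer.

Step 1: +7 fires, +2 burnt (F count now 7)
Step 2: +5 fires, +7 burnt (F count now 5)
Step 3: +3 fires, +5 burnt (F count now 3)
Step 4: +0 fires, +3 burnt (F count now 0)
Fire out after step 4
Initially T: 17, now '.': 23
Total burnt (originally-T cells now '.'): 15

Answer: 15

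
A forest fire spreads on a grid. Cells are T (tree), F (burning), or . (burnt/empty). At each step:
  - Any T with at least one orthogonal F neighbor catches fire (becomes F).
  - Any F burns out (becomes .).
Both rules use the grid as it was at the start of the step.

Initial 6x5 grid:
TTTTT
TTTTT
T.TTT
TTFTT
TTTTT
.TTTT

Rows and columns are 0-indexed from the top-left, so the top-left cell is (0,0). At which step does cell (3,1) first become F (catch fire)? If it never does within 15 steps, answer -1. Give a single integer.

Step 1: cell (3,1)='F' (+4 fires, +1 burnt)
  -> target ignites at step 1
Step 2: cell (3,1)='.' (+7 fires, +4 burnt)
Step 3: cell (3,1)='.' (+9 fires, +7 burnt)
Step 4: cell (3,1)='.' (+5 fires, +9 burnt)
Step 5: cell (3,1)='.' (+2 fires, +5 burnt)
Step 6: cell (3,1)='.' (+0 fires, +2 burnt)
  fire out at step 6

1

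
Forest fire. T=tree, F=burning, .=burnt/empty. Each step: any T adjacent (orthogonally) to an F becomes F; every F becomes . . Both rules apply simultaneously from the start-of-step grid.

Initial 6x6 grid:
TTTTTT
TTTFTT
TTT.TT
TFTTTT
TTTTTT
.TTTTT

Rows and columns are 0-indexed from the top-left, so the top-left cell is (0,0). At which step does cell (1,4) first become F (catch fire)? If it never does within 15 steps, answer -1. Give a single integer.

Step 1: cell (1,4)='F' (+7 fires, +2 burnt)
  -> target ignites at step 1
Step 2: cell (1,4)='.' (+11 fires, +7 burnt)
Step 3: cell (1,4)='.' (+7 fires, +11 burnt)
Step 4: cell (1,4)='.' (+4 fires, +7 burnt)
Step 5: cell (1,4)='.' (+2 fires, +4 burnt)
Step 6: cell (1,4)='.' (+1 fires, +2 burnt)
Step 7: cell (1,4)='.' (+0 fires, +1 burnt)
  fire out at step 7

1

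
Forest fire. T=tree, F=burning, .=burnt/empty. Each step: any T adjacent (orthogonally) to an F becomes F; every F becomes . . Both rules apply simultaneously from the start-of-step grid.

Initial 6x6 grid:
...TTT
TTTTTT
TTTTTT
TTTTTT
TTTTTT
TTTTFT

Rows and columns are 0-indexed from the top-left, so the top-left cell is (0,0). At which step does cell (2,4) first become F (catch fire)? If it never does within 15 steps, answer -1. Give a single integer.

Step 1: cell (2,4)='T' (+3 fires, +1 burnt)
Step 2: cell (2,4)='T' (+4 fires, +3 burnt)
Step 3: cell (2,4)='F' (+5 fires, +4 burnt)
  -> target ignites at step 3
Step 4: cell (2,4)='.' (+6 fires, +5 burnt)
Step 5: cell (2,4)='.' (+6 fires, +6 burnt)
Step 6: cell (2,4)='.' (+5 fires, +6 burnt)
Step 7: cell (2,4)='.' (+2 fires, +5 burnt)
Step 8: cell (2,4)='.' (+1 fires, +2 burnt)
Step 9: cell (2,4)='.' (+0 fires, +1 burnt)
  fire out at step 9

3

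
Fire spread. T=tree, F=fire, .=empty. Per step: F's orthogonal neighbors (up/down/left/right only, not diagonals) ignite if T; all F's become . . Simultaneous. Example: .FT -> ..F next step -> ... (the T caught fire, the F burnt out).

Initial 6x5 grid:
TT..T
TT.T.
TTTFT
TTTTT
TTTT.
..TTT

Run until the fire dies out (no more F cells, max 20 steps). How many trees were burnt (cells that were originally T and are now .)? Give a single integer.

Step 1: +4 fires, +1 burnt (F count now 4)
Step 2: +4 fires, +4 burnt (F count now 4)
Step 3: +5 fires, +4 burnt (F count now 5)
Step 4: +6 fires, +5 burnt (F count now 6)
Step 5: +2 fires, +6 burnt (F count now 2)
Step 6: +0 fires, +2 burnt (F count now 0)
Fire out after step 6
Initially T: 22, now '.': 29
Total burnt (originally-T cells now '.'): 21

Answer: 21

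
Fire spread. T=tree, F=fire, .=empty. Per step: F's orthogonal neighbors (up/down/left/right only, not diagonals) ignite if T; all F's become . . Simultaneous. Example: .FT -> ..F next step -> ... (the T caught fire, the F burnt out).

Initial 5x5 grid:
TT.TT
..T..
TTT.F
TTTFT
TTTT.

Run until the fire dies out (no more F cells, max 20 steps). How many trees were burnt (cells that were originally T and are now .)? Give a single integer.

Answer: 12

Derivation:
Step 1: +3 fires, +2 burnt (F count now 3)
Step 2: +3 fires, +3 burnt (F count now 3)
Step 3: +4 fires, +3 burnt (F count now 4)
Step 4: +2 fires, +4 burnt (F count now 2)
Step 5: +0 fires, +2 burnt (F count now 0)
Fire out after step 5
Initially T: 16, now '.': 21
Total burnt (originally-T cells now '.'): 12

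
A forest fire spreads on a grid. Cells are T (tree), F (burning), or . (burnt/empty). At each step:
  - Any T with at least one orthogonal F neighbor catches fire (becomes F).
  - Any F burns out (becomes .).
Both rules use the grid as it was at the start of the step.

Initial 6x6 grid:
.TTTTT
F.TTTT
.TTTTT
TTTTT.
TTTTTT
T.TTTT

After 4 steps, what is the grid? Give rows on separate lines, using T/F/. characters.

Step 1: 0 trees catch fire, 1 burn out
  .TTTTT
  ..TTTT
  .TTTTT
  TTTTT.
  TTTTTT
  T.TTTT
Step 2: 0 trees catch fire, 0 burn out
  .TTTTT
  ..TTTT
  .TTTTT
  TTTTT.
  TTTTTT
  T.TTTT
Step 3: 0 trees catch fire, 0 burn out
  .TTTTT
  ..TTTT
  .TTTTT
  TTTTT.
  TTTTTT
  T.TTTT
Step 4: 0 trees catch fire, 0 burn out
  .TTTTT
  ..TTTT
  .TTTTT
  TTTTT.
  TTTTTT
  T.TTTT

.TTTTT
..TTTT
.TTTTT
TTTTT.
TTTTTT
T.TTTT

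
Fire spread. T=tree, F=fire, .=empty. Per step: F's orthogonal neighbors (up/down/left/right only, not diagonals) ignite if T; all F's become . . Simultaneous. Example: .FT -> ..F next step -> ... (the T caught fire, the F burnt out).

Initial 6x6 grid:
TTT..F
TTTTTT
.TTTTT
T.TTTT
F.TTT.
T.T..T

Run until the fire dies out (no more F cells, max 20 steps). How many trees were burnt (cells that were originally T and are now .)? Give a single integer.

Step 1: +3 fires, +2 burnt (F count now 3)
Step 2: +2 fires, +3 burnt (F count now 2)
Step 3: +3 fires, +2 burnt (F count now 3)
Step 4: +3 fires, +3 burnt (F count now 3)
Step 5: +5 fires, +3 burnt (F count now 5)
Step 6: +5 fires, +5 burnt (F count now 5)
Step 7: +2 fires, +5 burnt (F count now 2)
Step 8: +1 fires, +2 burnt (F count now 1)
Step 9: +0 fires, +1 burnt (F count now 0)
Fire out after step 9
Initially T: 25, now '.': 35
Total burnt (originally-T cells now '.'): 24

Answer: 24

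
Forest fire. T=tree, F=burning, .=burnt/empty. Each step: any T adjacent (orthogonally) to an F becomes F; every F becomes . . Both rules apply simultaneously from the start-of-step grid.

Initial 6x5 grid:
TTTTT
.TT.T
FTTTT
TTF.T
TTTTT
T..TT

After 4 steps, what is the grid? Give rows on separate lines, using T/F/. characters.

Step 1: 5 trees catch fire, 2 burn out
  TTTTT
  .TT.T
  .FFTT
  FF..T
  TTFTT
  T..TT
Step 2: 6 trees catch fire, 5 burn out
  TTTTT
  .FF.T
  ...FT
  ....T
  FF.FT
  T..TT
Step 3: 6 trees catch fire, 6 burn out
  TFFTT
  ....T
  ....F
  ....T
  ....F
  F..FT
Step 4: 5 trees catch fire, 6 burn out
  F..FT
  ....F
  .....
  ....F
  .....
  ....F

F..FT
....F
.....
....F
.....
....F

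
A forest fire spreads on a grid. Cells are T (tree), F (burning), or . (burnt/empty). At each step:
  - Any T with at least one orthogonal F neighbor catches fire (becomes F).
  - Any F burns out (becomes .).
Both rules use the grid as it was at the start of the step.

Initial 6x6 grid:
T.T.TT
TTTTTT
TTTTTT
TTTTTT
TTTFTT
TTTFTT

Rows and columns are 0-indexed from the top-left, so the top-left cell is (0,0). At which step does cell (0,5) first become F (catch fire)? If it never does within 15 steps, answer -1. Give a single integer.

Step 1: cell (0,5)='T' (+5 fires, +2 burnt)
Step 2: cell (0,5)='T' (+7 fires, +5 burnt)
Step 3: cell (0,5)='T' (+7 fires, +7 burnt)
Step 4: cell (0,5)='T' (+5 fires, +7 burnt)
Step 5: cell (0,5)='T' (+5 fires, +5 burnt)
Step 6: cell (0,5)='F' (+2 fires, +5 burnt)
  -> target ignites at step 6
Step 7: cell (0,5)='.' (+1 fires, +2 burnt)
Step 8: cell (0,5)='.' (+0 fires, +1 burnt)
  fire out at step 8

6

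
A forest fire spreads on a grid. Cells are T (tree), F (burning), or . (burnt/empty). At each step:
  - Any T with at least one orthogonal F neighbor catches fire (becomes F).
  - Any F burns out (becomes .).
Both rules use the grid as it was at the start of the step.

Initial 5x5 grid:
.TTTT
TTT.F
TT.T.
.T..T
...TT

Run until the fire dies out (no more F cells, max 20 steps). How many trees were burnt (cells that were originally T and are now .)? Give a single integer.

Answer: 10

Derivation:
Step 1: +1 fires, +1 burnt (F count now 1)
Step 2: +1 fires, +1 burnt (F count now 1)
Step 3: +1 fires, +1 burnt (F count now 1)
Step 4: +2 fires, +1 burnt (F count now 2)
Step 5: +1 fires, +2 burnt (F count now 1)
Step 6: +2 fires, +1 burnt (F count now 2)
Step 7: +2 fires, +2 burnt (F count now 2)
Step 8: +0 fires, +2 burnt (F count now 0)
Fire out after step 8
Initially T: 14, now '.': 21
Total burnt (originally-T cells now '.'): 10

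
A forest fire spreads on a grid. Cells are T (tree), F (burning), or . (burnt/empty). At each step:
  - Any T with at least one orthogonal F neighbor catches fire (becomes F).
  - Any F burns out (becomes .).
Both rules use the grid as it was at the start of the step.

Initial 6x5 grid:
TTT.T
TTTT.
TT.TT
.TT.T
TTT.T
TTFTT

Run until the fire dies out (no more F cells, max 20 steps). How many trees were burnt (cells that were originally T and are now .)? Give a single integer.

Answer: 22

Derivation:
Step 1: +3 fires, +1 burnt (F count now 3)
Step 2: +4 fires, +3 burnt (F count now 4)
Step 3: +3 fires, +4 burnt (F count now 3)
Step 4: +2 fires, +3 burnt (F count now 2)
Step 5: +3 fires, +2 burnt (F count now 3)
Step 6: +4 fires, +3 burnt (F count now 4)
Step 7: +3 fires, +4 burnt (F count now 3)
Step 8: +0 fires, +3 burnt (F count now 0)
Fire out after step 8
Initially T: 23, now '.': 29
Total burnt (originally-T cells now '.'): 22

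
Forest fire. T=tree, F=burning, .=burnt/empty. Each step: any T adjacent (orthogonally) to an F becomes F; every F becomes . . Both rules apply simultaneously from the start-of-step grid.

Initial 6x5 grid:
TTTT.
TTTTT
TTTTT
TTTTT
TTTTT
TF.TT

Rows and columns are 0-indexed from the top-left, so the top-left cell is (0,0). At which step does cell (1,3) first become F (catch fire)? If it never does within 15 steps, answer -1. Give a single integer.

Step 1: cell (1,3)='T' (+2 fires, +1 burnt)
Step 2: cell (1,3)='T' (+3 fires, +2 burnt)
Step 3: cell (1,3)='T' (+4 fires, +3 burnt)
Step 4: cell (1,3)='T' (+6 fires, +4 burnt)
Step 5: cell (1,3)='T' (+6 fires, +6 burnt)
Step 6: cell (1,3)='F' (+4 fires, +6 burnt)
  -> target ignites at step 6
Step 7: cell (1,3)='.' (+2 fires, +4 burnt)
Step 8: cell (1,3)='.' (+0 fires, +2 burnt)
  fire out at step 8

6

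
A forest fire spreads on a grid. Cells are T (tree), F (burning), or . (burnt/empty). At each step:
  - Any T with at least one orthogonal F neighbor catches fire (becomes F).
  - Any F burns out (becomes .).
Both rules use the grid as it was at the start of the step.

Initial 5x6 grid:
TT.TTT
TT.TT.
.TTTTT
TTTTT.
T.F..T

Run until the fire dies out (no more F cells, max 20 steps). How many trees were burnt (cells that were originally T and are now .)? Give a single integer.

Answer: 20

Derivation:
Step 1: +1 fires, +1 burnt (F count now 1)
Step 2: +3 fires, +1 burnt (F count now 3)
Step 3: +4 fires, +3 burnt (F count now 4)
Step 4: +4 fires, +4 burnt (F count now 4)
Step 5: +5 fires, +4 burnt (F count now 5)
Step 6: +2 fires, +5 burnt (F count now 2)
Step 7: +1 fires, +2 burnt (F count now 1)
Step 8: +0 fires, +1 burnt (F count now 0)
Fire out after step 8
Initially T: 21, now '.': 29
Total burnt (originally-T cells now '.'): 20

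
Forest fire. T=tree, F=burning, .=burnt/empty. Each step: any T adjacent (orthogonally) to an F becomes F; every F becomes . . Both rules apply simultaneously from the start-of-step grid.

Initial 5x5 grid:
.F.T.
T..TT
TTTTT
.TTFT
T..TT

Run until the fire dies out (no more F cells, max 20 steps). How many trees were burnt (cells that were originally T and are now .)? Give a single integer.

Step 1: +4 fires, +2 burnt (F count now 4)
Step 2: +5 fires, +4 burnt (F count now 5)
Step 3: +3 fires, +5 burnt (F count now 3)
Step 4: +1 fires, +3 burnt (F count now 1)
Step 5: +1 fires, +1 burnt (F count now 1)
Step 6: +0 fires, +1 burnt (F count now 0)
Fire out after step 6
Initially T: 15, now '.': 24
Total burnt (originally-T cells now '.'): 14

Answer: 14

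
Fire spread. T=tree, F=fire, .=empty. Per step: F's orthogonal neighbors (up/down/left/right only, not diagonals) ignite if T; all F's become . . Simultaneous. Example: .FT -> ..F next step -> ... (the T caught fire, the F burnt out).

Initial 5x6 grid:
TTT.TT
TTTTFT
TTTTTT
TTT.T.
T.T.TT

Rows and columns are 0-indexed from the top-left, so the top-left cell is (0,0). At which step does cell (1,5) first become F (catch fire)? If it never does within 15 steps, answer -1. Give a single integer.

Step 1: cell (1,5)='F' (+4 fires, +1 burnt)
  -> target ignites at step 1
Step 2: cell (1,5)='.' (+5 fires, +4 burnt)
Step 3: cell (1,5)='.' (+4 fires, +5 burnt)
Step 4: cell (1,5)='.' (+5 fires, +4 burnt)
Step 5: cell (1,5)='.' (+4 fires, +5 burnt)
Step 6: cell (1,5)='.' (+1 fires, +4 burnt)
Step 7: cell (1,5)='.' (+1 fires, +1 burnt)
Step 8: cell (1,5)='.' (+0 fires, +1 burnt)
  fire out at step 8

1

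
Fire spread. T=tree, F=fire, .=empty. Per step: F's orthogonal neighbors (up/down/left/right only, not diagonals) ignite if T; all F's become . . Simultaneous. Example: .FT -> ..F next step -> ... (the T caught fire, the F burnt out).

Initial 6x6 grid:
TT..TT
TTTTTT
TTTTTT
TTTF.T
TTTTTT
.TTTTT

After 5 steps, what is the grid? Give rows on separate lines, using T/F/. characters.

Step 1: 3 trees catch fire, 1 burn out
  TT..TT
  TTTTTT
  TTTFTT
  TTF..T
  TTTFTT
  .TTTTT
Step 2: 7 trees catch fire, 3 burn out
  TT..TT
  TTTFTT
  TTF.FT
  TF...T
  TTF.FT
  .TTFTT
Step 3: 9 trees catch fire, 7 burn out
  TT..TT
  TTF.FT
  TF...F
  F....T
  TF...F
  .TF.FT
Step 4: 8 trees catch fire, 9 burn out
  TT..FT
  TF...F
  F.....
  .....F
  F.....
  .F...F
Step 5: 3 trees catch fire, 8 burn out
  TF...F
  F.....
  ......
  ......
  ......
  ......

TF...F
F.....
......
......
......
......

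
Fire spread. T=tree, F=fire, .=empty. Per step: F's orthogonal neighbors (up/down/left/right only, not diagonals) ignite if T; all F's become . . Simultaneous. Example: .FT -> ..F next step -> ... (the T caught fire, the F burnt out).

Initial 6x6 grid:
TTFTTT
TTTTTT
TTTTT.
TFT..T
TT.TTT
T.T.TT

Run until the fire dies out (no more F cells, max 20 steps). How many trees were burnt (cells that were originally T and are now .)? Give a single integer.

Step 1: +7 fires, +2 burnt (F count now 7)
Step 2: +7 fires, +7 burnt (F count now 7)
Step 3: +5 fires, +7 burnt (F count now 5)
Step 4: +2 fires, +5 burnt (F count now 2)
Step 5: +0 fires, +2 burnt (F count now 0)
Fire out after step 5
Initially T: 28, now '.': 29
Total burnt (originally-T cells now '.'): 21

Answer: 21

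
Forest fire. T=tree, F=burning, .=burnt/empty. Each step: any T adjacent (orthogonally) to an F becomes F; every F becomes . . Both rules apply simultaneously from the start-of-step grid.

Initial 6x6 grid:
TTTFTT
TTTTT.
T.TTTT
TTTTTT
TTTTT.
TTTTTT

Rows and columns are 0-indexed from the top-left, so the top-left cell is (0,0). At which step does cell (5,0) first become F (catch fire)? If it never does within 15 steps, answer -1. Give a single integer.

Step 1: cell (5,0)='T' (+3 fires, +1 burnt)
Step 2: cell (5,0)='T' (+5 fires, +3 burnt)
Step 3: cell (5,0)='T' (+5 fires, +5 burnt)
Step 4: cell (5,0)='T' (+5 fires, +5 burnt)
Step 5: cell (5,0)='T' (+6 fires, +5 burnt)
Step 6: cell (5,0)='T' (+4 fires, +6 burnt)
Step 7: cell (5,0)='T' (+3 fires, +4 burnt)
Step 8: cell (5,0)='F' (+1 fires, +3 burnt)
  -> target ignites at step 8
Step 9: cell (5,0)='.' (+0 fires, +1 burnt)
  fire out at step 9

8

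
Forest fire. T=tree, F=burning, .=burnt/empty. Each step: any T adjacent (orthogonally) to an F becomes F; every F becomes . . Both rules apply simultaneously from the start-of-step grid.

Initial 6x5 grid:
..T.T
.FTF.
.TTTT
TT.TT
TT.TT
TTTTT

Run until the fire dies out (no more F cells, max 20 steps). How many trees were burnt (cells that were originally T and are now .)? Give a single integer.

Step 1: +3 fires, +2 burnt (F count now 3)
Step 2: +5 fires, +3 burnt (F count now 5)
Step 3: +4 fires, +5 burnt (F count now 4)
Step 4: +4 fires, +4 burnt (F count now 4)
Step 5: +3 fires, +4 burnt (F count now 3)
Step 6: +0 fires, +3 burnt (F count now 0)
Fire out after step 6
Initially T: 20, now '.': 29
Total burnt (originally-T cells now '.'): 19

Answer: 19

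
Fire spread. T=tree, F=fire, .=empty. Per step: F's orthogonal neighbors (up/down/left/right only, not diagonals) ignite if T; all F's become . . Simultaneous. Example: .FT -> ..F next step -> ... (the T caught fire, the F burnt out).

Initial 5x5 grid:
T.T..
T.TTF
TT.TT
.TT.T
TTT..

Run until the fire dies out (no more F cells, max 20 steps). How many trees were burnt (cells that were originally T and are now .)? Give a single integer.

Answer: 6

Derivation:
Step 1: +2 fires, +1 burnt (F count now 2)
Step 2: +3 fires, +2 burnt (F count now 3)
Step 3: +1 fires, +3 burnt (F count now 1)
Step 4: +0 fires, +1 burnt (F count now 0)
Fire out after step 4
Initially T: 15, now '.': 16
Total burnt (originally-T cells now '.'): 6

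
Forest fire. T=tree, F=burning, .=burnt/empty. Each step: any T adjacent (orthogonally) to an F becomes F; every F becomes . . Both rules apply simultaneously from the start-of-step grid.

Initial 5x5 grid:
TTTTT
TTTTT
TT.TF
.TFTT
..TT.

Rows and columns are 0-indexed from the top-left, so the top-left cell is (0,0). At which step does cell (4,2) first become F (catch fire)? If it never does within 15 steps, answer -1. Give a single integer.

Step 1: cell (4,2)='F' (+6 fires, +2 burnt)
  -> target ignites at step 1
Step 2: cell (4,2)='.' (+4 fires, +6 burnt)
Step 3: cell (4,2)='.' (+4 fires, +4 burnt)
Step 4: cell (4,2)='.' (+3 fires, +4 burnt)
Step 5: cell (4,2)='.' (+1 fires, +3 burnt)
Step 6: cell (4,2)='.' (+0 fires, +1 burnt)
  fire out at step 6

1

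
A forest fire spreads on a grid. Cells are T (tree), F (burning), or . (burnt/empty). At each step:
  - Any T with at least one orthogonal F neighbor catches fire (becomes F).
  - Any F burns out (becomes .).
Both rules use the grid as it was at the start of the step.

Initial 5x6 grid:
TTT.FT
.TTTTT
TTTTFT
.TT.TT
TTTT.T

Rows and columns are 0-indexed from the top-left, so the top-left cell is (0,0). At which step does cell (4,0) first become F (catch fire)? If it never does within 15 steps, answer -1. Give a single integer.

Step 1: cell (4,0)='T' (+5 fires, +2 burnt)
Step 2: cell (4,0)='T' (+4 fires, +5 burnt)
Step 3: cell (4,0)='T' (+4 fires, +4 burnt)
Step 4: cell (4,0)='T' (+5 fires, +4 burnt)
Step 5: cell (4,0)='T' (+3 fires, +5 burnt)
Step 6: cell (4,0)='F' (+2 fires, +3 burnt)
  -> target ignites at step 6
Step 7: cell (4,0)='.' (+0 fires, +2 burnt)
  fire out at step 7

6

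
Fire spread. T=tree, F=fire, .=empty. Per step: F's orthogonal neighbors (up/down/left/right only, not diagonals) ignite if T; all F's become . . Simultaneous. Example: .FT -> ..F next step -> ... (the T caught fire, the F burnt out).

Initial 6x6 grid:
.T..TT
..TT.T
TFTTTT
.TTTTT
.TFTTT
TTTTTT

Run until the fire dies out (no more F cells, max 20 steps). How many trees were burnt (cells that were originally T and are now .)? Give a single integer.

Step 1: +7 fires, +2 burnt (F count now 7)
Step 2: +6 fires, +7 burnt (F count now 6)
Step 3: +6 fires, +6 burnt (F count now 6)
Step 4: +3 fires, +6 burnt (F count now 3)
Step 5: +1 fires, +3 burnt (F count now 1)
Step 6: +1 fires, +1 burnt (F count now 1)
Step 7: +1 fires, +1 burnt (F count now 1)
Step 8: +0 fires, +1 burnt (F count now 0)
Fire out after step 8
Initially T: 26, now '.': 35
Total burnt (originally-T cells now '.'): 25

Answer: 25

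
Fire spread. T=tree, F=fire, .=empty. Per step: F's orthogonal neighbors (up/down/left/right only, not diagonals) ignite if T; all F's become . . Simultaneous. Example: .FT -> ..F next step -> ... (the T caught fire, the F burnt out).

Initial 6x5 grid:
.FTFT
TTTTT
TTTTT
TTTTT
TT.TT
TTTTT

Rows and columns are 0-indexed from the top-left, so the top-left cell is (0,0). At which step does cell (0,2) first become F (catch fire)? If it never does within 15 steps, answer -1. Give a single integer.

Step 1: cell (0,2)='F' (+4 fires, +2 burnt)
  -> target ignites at step 1
Step 2: cell (0,2)='.' (+5 fires, +4 burnt)
Step 3: cell (0,2)='.' (+5 fires, +5 burnt)
Step 4: cell (0,2)='.' (+5 fires, +5 burnt)
Step 5: cell (0,2)='.' (+4 fires, +5 burnt)
Step 6: cell (0,2)='.' (+3 fires, +4 burnt)
Step 7: cell (0,2)='.' (+0 fires, +3 burnt)
  fire out at step 7

1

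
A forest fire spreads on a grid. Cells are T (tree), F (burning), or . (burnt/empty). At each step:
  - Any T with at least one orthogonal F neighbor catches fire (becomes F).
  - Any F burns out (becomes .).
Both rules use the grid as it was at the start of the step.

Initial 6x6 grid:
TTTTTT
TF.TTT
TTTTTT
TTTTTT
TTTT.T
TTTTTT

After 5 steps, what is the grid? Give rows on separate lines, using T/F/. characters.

Step 1: 3 trees catch fire, 1 burn out
  TFTTTT
  F..TTT
  TFTTTT
  TTTTTT
  TTTT.T
  TTTTTT
Step 2: 5 trees catch fire, 3 burn out
  F.FTTT
  ...TTT
  F.FTTT
  TFTTTT
  TTTT.T
  TTTTTT
Step 3: 5 trees catch fire, 5 burn out
  ...FTT
  ...TTT
  ...FTT
  F.FTTT
  TFTT.T
  TTTTTT
Step 4: 7 trees catch fire, 5 burn out
  ....FT
  ...FTT
  ....FT
  ...FTT
  F.FT.T
  TFTTTT
Step 5: 7 trees catch fire, 7 burn out
  .....F
  ....FT
  .....F
  ....FT
  ...F.T
  F.FTTT

.....F
....FT
.....F
....FT
...F.T
F.FTTT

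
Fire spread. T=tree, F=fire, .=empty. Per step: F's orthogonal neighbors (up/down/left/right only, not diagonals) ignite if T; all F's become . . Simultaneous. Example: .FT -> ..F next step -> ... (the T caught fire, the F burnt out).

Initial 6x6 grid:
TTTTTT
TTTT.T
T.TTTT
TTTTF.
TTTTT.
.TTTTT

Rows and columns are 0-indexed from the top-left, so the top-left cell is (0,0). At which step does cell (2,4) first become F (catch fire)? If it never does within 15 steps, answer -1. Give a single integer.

Step 1: cell (2,4)='F' (+3 fires, +1 burnt)
  -> target ignites at step 1
Step 2: cell (2,4)='.' (+5 fires, +3 burnt)
Step 3: cell (2,4)='.' (+7 fires, +5 burnt)
Step 4: cell (2,4)='.' (+6 fires, +7 burnt)
Step 5: cell (2,4)='.' (+6 fires, +6 burnt)
Step 6: cell (2,4)='.' (+2 fires, +6 burnt)
Step 7: cell (2,4)='.' (+1 fires, +2 burnt)
Step 8: cell (2,4)='.' (+0 fires, +1 burnt)
  fire out at step 8

1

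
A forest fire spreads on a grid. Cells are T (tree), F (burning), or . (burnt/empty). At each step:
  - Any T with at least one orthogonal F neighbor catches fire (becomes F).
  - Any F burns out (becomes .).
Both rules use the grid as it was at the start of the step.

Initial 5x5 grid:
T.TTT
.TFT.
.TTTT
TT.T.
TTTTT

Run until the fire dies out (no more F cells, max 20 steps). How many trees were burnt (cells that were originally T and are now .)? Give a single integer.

Step 1: +4 fires, +1 burnt (F count now 4)
Step 2: +3 fires, +4 burnt (F count now 3)
Step 3: +4 fires, +3 burnt (F count now 4)
Step 4: +3 fires, +4 burnt (F count now 3)
Step 5: +3 fires, +3 burnt (F count now 3)
Step 6: +0 fires, +3 burnt (F count now 0)
Fire out after step 6
Initially T: 18, now '.': 24
Total burnt (originally-T cells now '.'): 17

Answer: 17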